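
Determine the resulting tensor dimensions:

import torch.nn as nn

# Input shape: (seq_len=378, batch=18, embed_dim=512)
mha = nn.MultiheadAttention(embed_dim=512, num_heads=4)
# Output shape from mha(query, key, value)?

Input shape: (378, 18, 512)
Output shape: (378, 18, 512)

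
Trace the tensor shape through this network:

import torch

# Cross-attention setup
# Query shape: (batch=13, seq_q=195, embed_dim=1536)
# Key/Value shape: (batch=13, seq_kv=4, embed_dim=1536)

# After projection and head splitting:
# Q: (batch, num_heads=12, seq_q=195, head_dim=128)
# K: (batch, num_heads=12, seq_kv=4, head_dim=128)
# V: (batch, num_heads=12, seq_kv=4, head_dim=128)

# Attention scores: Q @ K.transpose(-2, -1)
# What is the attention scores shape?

Input shape: (13, 195, 1536)
Output shape: (13, 12, 195, 4)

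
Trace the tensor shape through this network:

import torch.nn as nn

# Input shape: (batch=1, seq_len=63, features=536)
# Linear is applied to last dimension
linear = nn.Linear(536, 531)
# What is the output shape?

Input shape: (1, 63, 536)
Output shape: (1, 63, 531)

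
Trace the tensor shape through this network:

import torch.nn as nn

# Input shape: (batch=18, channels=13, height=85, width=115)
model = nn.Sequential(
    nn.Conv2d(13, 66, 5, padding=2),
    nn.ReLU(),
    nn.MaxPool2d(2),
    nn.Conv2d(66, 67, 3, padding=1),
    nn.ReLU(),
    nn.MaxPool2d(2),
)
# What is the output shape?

Input shape: (18, 13, 85, 115)
  -> after first Conv2d: (18, 66, 85, 115)
  -> after first MaxPool2d: (18, 66, 42, 57)
  -> after second Conv2d: (18, 67, 42, 57)
Output shape: (18, 67, 21, 28)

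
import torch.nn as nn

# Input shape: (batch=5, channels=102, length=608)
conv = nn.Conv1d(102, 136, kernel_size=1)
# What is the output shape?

Input shape: (5, 102, 608)
Output shape: (5, 136, 608)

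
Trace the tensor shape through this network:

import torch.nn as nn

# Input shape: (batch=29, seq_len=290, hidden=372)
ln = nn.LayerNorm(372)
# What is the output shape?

Input shape: (29, 290, 372)
Output shape: (29, 290, 372)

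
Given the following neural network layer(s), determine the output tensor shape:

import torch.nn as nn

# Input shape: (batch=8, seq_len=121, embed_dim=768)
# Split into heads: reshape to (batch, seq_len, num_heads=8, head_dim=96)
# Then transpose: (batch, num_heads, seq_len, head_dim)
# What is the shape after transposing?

Input shape: (8, 121, 768)
  -> after reshape: (8, 121, 8, 96)
Output shape: (8, 8, 121, 96)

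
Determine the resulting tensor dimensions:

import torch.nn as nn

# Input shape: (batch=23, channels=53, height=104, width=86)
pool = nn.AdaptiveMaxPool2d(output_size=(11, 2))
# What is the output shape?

Input shape: (23, 53, 104, 86)
Output shape: (23, 53, 11, 2)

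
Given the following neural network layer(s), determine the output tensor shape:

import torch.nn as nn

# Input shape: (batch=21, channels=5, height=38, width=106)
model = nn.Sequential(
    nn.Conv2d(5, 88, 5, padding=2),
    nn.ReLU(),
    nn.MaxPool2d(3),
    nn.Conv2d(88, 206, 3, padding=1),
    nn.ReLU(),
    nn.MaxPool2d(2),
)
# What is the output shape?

Input shape: (21, 5, 38, 106)
  -> after first Conv2d: (21, 88, 38, 106)
  -> after first MaxPool2d: (21, 88, 12, 35)
  -> after second Conv2d: (21, 206, 12, 35)
Output shape: (21, 206, 6, 17)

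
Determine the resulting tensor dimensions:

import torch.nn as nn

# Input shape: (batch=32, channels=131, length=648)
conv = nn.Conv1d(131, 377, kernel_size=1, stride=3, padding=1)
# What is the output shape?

Input shape: (32, 131, 648)
Output shape: (32, 377, 217)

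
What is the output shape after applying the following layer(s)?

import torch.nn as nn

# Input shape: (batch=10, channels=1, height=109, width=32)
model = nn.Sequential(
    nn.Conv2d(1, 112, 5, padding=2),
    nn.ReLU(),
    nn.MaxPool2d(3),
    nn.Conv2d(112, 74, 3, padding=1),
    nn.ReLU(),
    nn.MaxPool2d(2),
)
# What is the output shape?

Input shape: (10, 1, 109, 32)
  -> after first Conv2d: (10, 112, 109, 32)
  -> after first MaxPool2d: (10, 112, 36, 10)
  -> after second Conv2d: (10, 74, 36, 10)
Output shape: (10, 74, 18, 5)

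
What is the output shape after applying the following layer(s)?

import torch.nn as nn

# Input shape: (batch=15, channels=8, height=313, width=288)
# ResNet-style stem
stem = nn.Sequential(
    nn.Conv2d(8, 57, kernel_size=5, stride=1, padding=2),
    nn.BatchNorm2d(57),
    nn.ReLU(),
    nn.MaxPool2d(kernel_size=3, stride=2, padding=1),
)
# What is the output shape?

Input shape: (15, 8, 313, 288)
  -> after Conv2d 5x5 stride=1: (15, 57, 313, 288)
Output shape: (15, 57, 157, 144)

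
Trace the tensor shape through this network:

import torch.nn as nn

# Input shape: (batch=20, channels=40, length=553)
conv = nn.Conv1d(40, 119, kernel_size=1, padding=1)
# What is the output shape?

Input shape: (20, 40, 553)
Output shape: (20, 119, 555)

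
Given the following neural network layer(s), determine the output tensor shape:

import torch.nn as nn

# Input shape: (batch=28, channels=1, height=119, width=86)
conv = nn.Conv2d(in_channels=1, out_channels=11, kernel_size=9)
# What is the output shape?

Input shape: (28, 1, 119, 86)
Output shape: (28, 11, 111, 78)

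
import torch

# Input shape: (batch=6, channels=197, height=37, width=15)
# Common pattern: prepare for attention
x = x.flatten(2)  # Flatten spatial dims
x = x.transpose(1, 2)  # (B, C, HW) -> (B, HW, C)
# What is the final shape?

Input shape: (6, 197, 37, 15)
  -> after flatten(2): (6, 197, 555)
Output shape: (6, 555, 197)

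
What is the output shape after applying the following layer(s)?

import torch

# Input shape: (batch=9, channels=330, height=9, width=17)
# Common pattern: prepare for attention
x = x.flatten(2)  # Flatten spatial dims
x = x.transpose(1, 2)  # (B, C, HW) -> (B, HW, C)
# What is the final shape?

Input shape: (9, 330, 9, 17)
  -> after flatten(2): (9, 330, 153)
Output shape: (9, 153, 330)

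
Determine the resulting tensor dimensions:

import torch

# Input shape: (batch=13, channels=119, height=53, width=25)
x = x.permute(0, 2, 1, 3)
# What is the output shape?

Input shape: (13, 119, 53, 25)
Output shape: (13, 53, 119, 25)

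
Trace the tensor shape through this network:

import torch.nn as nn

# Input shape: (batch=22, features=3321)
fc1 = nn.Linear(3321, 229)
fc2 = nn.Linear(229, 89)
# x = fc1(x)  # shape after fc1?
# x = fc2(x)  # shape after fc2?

Input shape: (22, 3321)
  -> after fc1: (22, 229)
Output shape: (22, 89)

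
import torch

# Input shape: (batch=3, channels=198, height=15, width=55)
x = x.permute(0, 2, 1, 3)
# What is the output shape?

Input shape: (3, 198, 15, 55)
Output shape: (3, 15, 198, 55)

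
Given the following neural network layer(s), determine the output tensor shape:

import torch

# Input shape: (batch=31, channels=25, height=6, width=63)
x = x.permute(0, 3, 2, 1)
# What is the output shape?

Input shape: (31, 25, 6, 63)
Output shape: (31, 63, 6, 25)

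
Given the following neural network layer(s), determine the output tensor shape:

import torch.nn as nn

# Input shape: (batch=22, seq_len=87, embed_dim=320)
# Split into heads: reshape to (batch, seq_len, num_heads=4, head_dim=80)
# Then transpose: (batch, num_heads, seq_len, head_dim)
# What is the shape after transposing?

Input shape: (22, 87, 320)
  -> after reshape: (22, 87, 4, 80)
Output shape: (22, 4, 87, 80)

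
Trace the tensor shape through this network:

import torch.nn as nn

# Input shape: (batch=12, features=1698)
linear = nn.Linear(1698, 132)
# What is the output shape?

Input shape: (12, 1698)
Output shape: (12, 132)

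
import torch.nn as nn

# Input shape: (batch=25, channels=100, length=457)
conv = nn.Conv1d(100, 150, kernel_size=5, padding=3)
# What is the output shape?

Input shape: (25, 100, 457)
Output shape: (25, 150, 459)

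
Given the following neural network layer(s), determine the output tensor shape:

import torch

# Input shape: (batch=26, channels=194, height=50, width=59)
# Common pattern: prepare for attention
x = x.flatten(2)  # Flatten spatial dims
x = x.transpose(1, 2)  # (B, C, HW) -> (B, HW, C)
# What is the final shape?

Input shape: (26, 194, 50, 59)
  -> after flatten(2): (26, 194, 2950)
Output shape: (26, 2950, 194)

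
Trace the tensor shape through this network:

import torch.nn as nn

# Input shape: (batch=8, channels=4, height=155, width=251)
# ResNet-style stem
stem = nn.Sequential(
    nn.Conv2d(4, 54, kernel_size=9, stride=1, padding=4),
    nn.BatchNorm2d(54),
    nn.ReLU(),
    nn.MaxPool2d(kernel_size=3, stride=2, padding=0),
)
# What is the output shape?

Input shape: (8, 4, 155, 251)
  -> after Conv2d 9x9 stride=1: (8, 54, 155, 251)
Output shape: (8, 54, 77, 125)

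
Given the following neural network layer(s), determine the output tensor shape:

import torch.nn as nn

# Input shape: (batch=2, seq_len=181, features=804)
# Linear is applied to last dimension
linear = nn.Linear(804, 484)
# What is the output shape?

Input shape: (2, 181, 804)
Output shape: (2, 181, 484)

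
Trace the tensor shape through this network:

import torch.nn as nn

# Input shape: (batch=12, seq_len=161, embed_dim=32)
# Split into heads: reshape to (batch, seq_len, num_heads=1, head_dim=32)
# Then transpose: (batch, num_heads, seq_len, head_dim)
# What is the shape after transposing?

Input shape: (12, 161, 32)
  -> after reshape: (12, 161, 1, 32)
Output shape: (12, 1, 161, 32)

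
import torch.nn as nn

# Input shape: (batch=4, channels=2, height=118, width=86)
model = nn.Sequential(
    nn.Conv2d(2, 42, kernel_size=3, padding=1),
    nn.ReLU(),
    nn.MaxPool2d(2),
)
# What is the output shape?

Input shape: (4, 2, 118, 86)
  -> after Conv2d: (4, 42, 118, 86)
  -> after ReLU: (4, 42, 118, 86)
Output shape: (4, 42, 59, 43)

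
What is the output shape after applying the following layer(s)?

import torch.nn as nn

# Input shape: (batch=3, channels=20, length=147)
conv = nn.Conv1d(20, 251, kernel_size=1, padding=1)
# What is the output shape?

Input shape: (3, 20, 147)
Output shape: (3, 251, 149)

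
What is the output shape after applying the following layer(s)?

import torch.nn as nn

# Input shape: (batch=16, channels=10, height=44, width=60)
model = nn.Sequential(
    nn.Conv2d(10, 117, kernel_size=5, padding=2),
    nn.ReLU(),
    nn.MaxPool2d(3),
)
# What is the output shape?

Input shape: (16, 10, 44, 60)
  -> after Conv2d: (16, 117, 44, 60)
  -> after ReLU: (16, 117, 44, 60)
Output shape: (16, 117, 14, 20)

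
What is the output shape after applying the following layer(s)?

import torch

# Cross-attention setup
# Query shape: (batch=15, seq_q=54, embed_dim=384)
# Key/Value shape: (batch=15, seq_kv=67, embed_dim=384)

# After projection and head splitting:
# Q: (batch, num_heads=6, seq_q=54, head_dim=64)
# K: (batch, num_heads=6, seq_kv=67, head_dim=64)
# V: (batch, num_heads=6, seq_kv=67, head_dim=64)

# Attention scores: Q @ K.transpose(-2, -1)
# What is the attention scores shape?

Input shape: (15, 54, 384)
Output shape: (15, 6, 54, 67)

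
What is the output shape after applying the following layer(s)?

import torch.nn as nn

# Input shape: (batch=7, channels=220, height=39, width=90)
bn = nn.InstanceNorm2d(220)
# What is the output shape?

Input shape: (7, 220, 39, 90)
Output shape: (7, 220, 39, 90)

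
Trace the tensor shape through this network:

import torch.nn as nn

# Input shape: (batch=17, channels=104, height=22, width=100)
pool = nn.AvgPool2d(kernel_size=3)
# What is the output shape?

Input shape: (17, 104, 22, 100)
Output shape: (17, 104, 7, 33)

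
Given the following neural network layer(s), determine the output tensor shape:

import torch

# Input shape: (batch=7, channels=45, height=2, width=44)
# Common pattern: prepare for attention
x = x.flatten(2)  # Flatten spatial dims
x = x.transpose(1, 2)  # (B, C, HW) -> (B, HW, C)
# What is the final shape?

Input shape: (7, 45, 2, 44)
  -> after flatten(2): (7, 45, 88)
Output shape: (7, 88, 45)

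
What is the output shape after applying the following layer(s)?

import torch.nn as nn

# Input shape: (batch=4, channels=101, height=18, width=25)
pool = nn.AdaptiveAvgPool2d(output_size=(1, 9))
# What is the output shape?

Input shape: (4, 101, 18, 25)
Output shape: (4, 101, 1, 9)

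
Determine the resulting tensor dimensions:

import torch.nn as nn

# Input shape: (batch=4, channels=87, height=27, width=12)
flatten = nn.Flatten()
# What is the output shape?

Input shape: (4, 87, 27, 12)
Output shape: (4, 28188)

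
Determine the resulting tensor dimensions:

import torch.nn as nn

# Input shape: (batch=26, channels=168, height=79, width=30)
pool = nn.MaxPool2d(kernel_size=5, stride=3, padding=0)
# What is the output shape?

Input shape: (26, 168, 79, 30)
Output shape: (26, 168, 25, 9)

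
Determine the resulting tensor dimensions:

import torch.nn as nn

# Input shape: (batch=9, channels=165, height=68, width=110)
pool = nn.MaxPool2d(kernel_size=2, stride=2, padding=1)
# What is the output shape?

Input shape: (9, 165, 68, 110)
Output shape: (9, 165, 35, 56)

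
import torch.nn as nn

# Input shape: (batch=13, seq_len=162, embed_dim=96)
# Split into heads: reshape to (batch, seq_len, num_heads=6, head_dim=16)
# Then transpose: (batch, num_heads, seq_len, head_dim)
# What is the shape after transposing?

Input shape: (13, 162, 96)
  -> after reshape: (13, 162, 6, 16)
Output shape: (13, 6, 162, 16)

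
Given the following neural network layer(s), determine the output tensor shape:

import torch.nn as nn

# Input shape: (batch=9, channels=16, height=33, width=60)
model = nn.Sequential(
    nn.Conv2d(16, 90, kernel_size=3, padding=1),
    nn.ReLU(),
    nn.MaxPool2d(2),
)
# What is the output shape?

Input shape: (9, 16, 33, 60)
  -> after Conv2d: (9, 90, 33, 60)
  -> after ReLU: (9, 90, 33, 60)
Output shape: (9, 90, 16, 30)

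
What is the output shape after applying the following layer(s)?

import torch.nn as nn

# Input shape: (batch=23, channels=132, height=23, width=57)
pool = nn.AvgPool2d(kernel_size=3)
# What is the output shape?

Input shape: (23, 132, 23, 57)
Output shape: (23, 132, 7, 19)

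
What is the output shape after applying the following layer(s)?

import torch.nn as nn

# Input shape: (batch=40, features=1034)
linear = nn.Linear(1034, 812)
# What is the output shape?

Input shape: (40, 1034)
Output shape: (40, 812)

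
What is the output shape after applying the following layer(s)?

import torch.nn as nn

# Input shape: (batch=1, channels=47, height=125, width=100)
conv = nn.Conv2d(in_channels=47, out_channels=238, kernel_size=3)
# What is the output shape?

Input shape: (1, 47, 125, 100)
Output shape: (1, 238, 123, 98)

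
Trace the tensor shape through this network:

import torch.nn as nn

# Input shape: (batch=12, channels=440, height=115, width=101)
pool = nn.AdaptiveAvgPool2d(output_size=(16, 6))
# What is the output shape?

Input shape: (12, 440, 115, 101)
Output shape: (12, 440, 16, 6)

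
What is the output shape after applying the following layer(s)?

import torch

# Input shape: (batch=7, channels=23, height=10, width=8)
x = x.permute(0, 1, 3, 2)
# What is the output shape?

Input shape: (7, 23, 10, 8)
Output shape: (7, 23, 8, 10)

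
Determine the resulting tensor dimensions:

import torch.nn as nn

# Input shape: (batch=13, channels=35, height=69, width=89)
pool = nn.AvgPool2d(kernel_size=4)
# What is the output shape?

Input shape: (13, 35, 69, 89)
Output shape: (13, 35, 17, 22)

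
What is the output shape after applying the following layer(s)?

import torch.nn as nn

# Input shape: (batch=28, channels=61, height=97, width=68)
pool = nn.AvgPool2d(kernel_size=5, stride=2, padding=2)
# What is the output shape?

Input shape: (28, 61, 97, 68)
Output shape: (28, 61, 49, 34)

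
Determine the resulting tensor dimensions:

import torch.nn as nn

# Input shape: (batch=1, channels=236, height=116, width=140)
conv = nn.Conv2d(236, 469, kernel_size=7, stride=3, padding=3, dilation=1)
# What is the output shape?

Input shape: (1, 236, 116, 140)
Output shape: (1, 469, 39, 47)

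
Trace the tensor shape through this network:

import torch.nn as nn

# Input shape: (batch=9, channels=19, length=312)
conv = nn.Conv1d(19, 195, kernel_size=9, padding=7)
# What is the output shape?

Input shape: (9, 19, 312)
Output shape: (9, 195, 318)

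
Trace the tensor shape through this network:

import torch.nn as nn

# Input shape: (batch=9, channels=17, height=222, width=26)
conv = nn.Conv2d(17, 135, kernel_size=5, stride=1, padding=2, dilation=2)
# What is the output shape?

Input shape: (9, 17, 222, 26)
Output shape: (9, 135, 218, 22)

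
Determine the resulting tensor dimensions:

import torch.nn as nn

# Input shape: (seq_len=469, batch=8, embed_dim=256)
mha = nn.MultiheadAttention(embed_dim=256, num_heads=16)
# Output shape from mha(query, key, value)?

Input shape: (469, 8, 256)
Output shape: (469, 8, 256)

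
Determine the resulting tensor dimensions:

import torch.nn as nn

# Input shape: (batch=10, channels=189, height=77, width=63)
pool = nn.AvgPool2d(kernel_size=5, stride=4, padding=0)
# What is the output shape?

Input shape: (10, 189, 77, 63)
Output shape: (10, 189, 19, 15)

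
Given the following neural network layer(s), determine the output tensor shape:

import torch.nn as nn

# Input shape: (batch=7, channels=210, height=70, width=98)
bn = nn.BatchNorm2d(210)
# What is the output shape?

Input shape: (7, 210, 70, 98)
Output shape: (7, 210, 70, 98)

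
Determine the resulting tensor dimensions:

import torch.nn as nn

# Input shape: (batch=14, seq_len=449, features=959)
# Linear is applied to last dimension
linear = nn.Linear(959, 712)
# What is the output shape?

Input shape: (14, 449, 959)
Output shape: (14, 449, 712)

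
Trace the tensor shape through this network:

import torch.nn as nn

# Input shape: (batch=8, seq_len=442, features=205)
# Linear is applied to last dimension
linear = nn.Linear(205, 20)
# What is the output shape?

Input shape: (8, 442, 205)
Output shape: (8, 442, 20)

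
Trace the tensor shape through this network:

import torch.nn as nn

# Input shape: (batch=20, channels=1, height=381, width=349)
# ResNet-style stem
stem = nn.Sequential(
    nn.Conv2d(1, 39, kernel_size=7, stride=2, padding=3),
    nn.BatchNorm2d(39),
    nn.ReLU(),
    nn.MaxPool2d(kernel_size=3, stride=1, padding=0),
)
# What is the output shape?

Input shape: (20, 1, 381, 349)
  -> after Conv2d 7x7 stride=2: (20, 39, 191, 175)
Output shape: (20, 39, 189, 173)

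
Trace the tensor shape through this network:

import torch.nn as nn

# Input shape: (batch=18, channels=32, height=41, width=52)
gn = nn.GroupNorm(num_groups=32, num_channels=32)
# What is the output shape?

Input shape: (18, 32, 41, 52)
Output shape: (18, 32, 41, 52)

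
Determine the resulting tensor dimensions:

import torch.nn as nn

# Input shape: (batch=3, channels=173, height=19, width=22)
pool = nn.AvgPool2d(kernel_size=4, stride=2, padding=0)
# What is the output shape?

Input shape: (3, 173, 19, 22)
Output shape: (3, 173, 8, 10)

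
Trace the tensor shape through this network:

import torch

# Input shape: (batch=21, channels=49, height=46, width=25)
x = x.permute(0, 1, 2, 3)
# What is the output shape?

Input shape: (21, 49, 46, 25)
Output shape: (21, 49, 46, 25)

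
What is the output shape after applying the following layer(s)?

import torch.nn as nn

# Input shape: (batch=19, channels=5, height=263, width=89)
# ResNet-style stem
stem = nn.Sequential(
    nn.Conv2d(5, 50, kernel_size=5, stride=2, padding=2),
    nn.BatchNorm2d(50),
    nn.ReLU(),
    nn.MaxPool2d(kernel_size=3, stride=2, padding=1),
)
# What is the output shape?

Input shape: (19, 5, 263, 89)
  -> after Conv2d 5x5 stride=2: (19, 50, 132, 45)
Output shape: (19, 50, 66, 23)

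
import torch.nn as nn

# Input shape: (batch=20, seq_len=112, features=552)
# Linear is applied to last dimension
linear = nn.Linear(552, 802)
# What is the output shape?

Input shape: (20, 112, 552)
Output shape: (20, 112, 802)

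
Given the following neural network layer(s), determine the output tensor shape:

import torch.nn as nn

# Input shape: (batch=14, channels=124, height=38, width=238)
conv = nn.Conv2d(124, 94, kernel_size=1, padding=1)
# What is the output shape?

Input shape: (14, 124, 38, 238)
Output shape: (14, 94, 40, 240)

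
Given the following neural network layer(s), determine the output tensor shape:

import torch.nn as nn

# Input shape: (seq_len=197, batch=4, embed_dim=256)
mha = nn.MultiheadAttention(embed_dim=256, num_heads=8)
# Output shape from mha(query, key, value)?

Input shape: (197, 4, 256)
Output shape: (197, 4, 256)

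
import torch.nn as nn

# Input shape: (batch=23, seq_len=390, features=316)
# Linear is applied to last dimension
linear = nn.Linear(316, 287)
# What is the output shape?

Input shape: (23, 390, 316)
Output shape: (23, 390, 287)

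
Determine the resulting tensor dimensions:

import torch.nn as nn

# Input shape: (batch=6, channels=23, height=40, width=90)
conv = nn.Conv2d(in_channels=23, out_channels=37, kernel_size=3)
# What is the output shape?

Input shape: (6, 23, 40, 90)
Output shape: (6, 37, 38, 88)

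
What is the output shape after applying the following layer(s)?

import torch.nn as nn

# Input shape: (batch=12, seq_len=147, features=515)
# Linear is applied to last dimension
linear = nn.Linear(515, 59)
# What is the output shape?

Input shape: (12, 147, 515)
Output shape: (12, 147, 59)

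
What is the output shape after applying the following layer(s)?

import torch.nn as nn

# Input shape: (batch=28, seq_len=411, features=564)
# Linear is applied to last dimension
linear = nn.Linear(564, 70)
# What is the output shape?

Input shape: (28, 411, 564)
Output shape: (28, 411, 70)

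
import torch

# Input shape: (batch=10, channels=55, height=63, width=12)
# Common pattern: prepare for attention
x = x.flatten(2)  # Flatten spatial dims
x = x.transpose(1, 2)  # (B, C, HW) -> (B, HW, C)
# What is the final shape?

Input shape: (10, 55, 63, 12)
  -> after flatten(2): (10, 55, 756)
Output shape: (10, 756, 55)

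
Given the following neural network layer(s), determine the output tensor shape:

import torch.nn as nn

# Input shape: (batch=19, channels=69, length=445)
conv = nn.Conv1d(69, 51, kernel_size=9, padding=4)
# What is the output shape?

Input shape: (19, 69, 445)
Output shape: (19, 51, 445)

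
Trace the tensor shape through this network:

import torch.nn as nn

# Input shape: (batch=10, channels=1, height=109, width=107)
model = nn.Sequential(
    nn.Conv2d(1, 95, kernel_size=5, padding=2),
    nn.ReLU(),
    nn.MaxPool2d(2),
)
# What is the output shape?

Input shape: (10, 1, 109, 107)
  -> after Conv2d: (10, 95, 109, 107)
  -> after ReLU: (10, 95, 109, 107)
Output shape: (10, 95, 54, 53)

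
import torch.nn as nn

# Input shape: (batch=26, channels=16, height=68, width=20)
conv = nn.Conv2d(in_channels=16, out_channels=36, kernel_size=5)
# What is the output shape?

Input shape: (26, 16, 68, 20)
Output shape: (26, 36, 64, 16)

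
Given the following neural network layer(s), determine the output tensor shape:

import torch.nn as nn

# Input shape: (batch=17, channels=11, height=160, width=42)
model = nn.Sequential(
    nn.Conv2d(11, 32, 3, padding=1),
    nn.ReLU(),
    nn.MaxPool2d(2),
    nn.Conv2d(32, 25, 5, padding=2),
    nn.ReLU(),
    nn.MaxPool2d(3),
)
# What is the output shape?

Input shape: (17, 11, 160, 42)
  -> after first Conv2d: (17, 32, 160, 42)
  -> after first MaxPool2d: (17, 32, 80, 21)
  -> after second Conv2d: (17, 25, 80, 21)
Output shape: (17, 25, 26, 7)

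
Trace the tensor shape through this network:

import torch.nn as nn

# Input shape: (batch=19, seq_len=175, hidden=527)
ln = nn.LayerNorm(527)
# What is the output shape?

Input shape: (19, 175, 527)
Output shape: (19, 175, 527)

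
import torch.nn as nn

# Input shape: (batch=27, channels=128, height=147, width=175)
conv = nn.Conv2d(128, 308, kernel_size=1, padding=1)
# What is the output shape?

Input shape: (27, 128, 147, 175)
Output shape: (27, 308, 149, 177)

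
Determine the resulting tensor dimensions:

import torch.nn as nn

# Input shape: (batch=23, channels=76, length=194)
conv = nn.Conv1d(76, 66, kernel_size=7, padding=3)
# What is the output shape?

Input shape: (23, 76, 194)
Output shape: (23, 66, 194)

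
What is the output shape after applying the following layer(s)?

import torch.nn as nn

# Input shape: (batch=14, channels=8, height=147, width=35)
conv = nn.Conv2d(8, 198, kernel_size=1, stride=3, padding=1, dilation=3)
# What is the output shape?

Input shape: (14, 8, 147, 35)
Output shape: (14, 198, 50, 13)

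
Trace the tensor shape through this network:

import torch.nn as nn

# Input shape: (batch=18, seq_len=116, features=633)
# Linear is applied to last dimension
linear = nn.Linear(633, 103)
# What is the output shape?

Input shape: (18, 116, 633)
Output shape: (18, 116, 103)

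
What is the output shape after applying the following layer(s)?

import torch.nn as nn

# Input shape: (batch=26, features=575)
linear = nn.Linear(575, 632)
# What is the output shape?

Input shape: (26, 575)
Output shape: (26, 632)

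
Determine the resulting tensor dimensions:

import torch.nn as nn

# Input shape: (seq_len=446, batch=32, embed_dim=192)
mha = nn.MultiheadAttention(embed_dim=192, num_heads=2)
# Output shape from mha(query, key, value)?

Input shape: (446, 32, 192)
Output shape: (446, 32, 192)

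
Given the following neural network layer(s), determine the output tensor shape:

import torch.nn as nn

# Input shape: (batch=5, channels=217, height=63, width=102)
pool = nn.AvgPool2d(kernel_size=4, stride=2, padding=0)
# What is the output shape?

Input shape: (5, 217, 63, 102)
Output shape: (5, 217, 30, 50)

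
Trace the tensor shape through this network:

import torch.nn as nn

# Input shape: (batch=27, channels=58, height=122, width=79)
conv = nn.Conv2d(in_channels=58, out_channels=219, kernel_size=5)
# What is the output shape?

Input shape: (27, 58, 122, 79)
Output shape: (27, 219, 118, 75)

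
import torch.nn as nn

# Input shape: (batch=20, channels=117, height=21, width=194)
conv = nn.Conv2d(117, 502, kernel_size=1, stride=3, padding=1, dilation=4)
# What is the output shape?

Input shape: (20, 117, 21, 194)
Output shape: (20, 502, 8, 66)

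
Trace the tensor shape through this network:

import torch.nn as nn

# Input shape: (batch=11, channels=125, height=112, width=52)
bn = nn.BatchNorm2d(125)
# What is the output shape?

Input shape: (11, 125, 112, 52)
Output shape: (11, 125, 112, 52)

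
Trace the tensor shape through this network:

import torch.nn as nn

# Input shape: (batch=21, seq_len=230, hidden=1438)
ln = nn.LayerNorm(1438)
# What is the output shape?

Input shape: (21, 230, 1438)
Output shape: (21, 230, 1438)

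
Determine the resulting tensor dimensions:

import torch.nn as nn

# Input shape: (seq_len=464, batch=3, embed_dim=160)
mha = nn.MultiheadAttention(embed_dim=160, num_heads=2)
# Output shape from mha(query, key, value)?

Input shape: (464, 3, 160)
Output shape: (464, 3, 160)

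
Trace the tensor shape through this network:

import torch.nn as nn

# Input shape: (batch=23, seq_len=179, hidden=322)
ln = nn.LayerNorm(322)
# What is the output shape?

Input shape: (23, 179, 322)
Output shape: (23, 179, 322)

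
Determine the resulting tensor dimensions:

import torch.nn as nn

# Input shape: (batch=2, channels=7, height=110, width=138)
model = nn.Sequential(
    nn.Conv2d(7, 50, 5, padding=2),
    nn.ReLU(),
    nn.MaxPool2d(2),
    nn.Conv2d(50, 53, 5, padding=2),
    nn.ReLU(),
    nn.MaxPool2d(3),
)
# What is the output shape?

Input shape: (2, 7, 110, 138)
  -> after first Conv2d: (2, 50, 110, 138)
  -> after first MaxPool2d: (2, 50, 55, 69)
  -> after second Conv2d: (2, 53, 55, 69)
Output shape: (2, 53, 18, 23)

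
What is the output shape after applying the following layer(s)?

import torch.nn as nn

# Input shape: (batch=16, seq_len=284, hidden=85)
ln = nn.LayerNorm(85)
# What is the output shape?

Input shape: (16, 284, 85)
Output shape: (16, 284, 85)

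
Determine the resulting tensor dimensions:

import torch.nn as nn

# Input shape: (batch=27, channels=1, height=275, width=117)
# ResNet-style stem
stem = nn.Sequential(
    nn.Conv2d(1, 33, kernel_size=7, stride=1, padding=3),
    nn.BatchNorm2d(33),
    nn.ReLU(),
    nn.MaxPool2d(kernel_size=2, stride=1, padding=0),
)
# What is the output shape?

Input shape: (27, 1, 275, 117)
  -> after Conv2d 7x7 stride=1: (27, 33, 275, 117)
Output shape: (27, 33, 274, 116)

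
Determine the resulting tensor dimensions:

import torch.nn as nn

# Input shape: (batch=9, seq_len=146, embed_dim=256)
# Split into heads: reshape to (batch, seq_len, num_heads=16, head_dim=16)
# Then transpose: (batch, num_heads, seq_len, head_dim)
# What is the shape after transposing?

Input shape: (9, 146, 256)
  -> after reshape: (9, 146, 16, 16)
Output shape: (9, 16, 146, 16)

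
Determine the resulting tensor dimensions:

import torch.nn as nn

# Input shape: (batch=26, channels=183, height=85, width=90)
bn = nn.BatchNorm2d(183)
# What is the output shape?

Input shape: (26, 183, 85, 90)
Output shape: (26, 183, 85, 90)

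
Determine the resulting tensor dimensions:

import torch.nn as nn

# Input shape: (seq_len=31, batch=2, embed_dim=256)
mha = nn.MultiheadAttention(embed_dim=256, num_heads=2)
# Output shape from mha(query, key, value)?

Input shape: (31, 2, 256)
Output shape: (31, 2, 256)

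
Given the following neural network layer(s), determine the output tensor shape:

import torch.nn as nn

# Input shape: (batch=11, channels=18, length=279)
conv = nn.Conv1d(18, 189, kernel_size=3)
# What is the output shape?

Input shape: (11, 18, 279)
Output shape: (11, 189, 277)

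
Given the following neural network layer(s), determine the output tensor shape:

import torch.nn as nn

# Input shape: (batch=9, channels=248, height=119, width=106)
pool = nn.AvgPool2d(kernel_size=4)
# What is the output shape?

Input shape: (9, 248, 119, 106)
Output shape: (9, 248, 29, 26)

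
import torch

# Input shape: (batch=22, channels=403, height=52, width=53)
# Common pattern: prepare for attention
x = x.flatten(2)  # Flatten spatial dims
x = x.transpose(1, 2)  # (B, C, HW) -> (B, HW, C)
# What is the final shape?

Input shape: (22, 403, 52, 53)
  -> after flatten(2): (22, 403, 2756)
Output shape: (22, 2756, 403)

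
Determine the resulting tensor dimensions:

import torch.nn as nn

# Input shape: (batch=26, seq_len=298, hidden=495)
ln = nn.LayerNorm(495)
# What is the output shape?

Input shape: (26, 298, 495)
Output shape: (26, 298, 495)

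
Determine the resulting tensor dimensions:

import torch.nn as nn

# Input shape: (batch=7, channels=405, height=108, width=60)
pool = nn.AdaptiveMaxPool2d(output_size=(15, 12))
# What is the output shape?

Input shape: (7, 405, 108, 60)
Output shape: (7, 405, 15, 12)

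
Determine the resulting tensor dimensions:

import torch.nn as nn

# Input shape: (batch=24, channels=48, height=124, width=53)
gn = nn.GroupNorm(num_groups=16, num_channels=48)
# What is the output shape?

Input shape: (24, 48, 124, 53)
Output shape: (24, 48, 124, 53)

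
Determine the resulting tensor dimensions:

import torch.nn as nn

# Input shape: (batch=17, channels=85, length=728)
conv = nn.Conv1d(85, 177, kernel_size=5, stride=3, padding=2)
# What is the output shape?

Input shape: (17, 85, 728)
Output shape: (17, 177, 243)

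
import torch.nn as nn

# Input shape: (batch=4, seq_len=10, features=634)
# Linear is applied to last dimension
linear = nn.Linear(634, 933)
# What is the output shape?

Input shape: (4, 10, 634)
Output shape: (4, 10, 933)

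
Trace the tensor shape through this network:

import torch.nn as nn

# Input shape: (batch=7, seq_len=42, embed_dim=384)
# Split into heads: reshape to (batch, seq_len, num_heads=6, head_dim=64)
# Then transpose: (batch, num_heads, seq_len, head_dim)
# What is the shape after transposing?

Input shape: (7, 42, 384)
  -> after reshape: (7, 42, 6, 64)
Output shape: (7, 6, 42, 64)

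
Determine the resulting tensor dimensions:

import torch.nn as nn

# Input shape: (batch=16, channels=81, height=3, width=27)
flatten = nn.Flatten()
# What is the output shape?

Input shape: (16, 81, 3, 27)
Output shape: (16, 6561)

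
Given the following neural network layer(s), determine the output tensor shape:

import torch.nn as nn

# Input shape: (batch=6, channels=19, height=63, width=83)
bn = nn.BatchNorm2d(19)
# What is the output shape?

Input shape: (6, 19, 63, 83)
Output shape: (6, 19, 63, 83)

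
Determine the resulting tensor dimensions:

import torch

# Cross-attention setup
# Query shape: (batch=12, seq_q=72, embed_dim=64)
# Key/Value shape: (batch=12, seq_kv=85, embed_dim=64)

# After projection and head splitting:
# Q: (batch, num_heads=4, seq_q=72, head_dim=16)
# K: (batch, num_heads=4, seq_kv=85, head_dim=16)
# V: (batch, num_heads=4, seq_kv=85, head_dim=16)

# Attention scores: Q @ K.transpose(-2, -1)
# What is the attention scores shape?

Input shape: (12, 72, 64)
Output shape: (12, 4, 72, 85)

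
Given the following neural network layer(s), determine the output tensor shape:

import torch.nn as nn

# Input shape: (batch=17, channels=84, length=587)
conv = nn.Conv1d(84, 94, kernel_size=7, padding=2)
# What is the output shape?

Input shape: (17, 84, 587)
Output shape: (17, 94, 585)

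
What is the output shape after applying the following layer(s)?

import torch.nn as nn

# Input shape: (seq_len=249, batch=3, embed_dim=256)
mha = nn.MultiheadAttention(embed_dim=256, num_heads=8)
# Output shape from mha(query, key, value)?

Input shape: (249, 3, 256)
Output shape: (249, 3, 256)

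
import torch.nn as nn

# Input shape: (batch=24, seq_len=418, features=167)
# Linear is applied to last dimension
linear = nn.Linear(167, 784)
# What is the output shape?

Input shape: (24, 418, 167)
Output shape: (24, 418, 784)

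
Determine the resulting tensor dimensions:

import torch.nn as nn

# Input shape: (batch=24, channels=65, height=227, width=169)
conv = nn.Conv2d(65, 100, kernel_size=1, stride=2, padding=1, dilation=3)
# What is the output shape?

Input shape: (24, 65, 227, 169)
Output shape: (24, 100, 115, 86)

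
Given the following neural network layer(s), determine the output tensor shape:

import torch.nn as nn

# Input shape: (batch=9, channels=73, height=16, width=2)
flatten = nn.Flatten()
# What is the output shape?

Input shape: (9, 73, 16, 2)
Output shape: (9, 2336)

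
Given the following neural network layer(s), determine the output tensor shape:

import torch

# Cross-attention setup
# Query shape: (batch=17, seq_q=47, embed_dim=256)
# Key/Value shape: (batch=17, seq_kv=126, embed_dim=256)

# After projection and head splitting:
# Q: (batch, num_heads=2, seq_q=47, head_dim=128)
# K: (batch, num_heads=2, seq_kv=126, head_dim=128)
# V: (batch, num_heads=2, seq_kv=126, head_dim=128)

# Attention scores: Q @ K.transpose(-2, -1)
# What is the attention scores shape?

Input shape: (17, 47, 256)
Output shape: (17, 2, 47, 126)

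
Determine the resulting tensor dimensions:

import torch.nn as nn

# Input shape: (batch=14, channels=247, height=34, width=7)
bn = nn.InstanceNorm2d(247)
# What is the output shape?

Input shape: (14, 247, 34, 7)
Output shape: (14, 247, 34, 7)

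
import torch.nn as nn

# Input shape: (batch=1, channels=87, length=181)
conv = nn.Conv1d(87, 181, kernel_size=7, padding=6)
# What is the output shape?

Input shape: (1, 87, 181)
Output shape: (1, 181, 187)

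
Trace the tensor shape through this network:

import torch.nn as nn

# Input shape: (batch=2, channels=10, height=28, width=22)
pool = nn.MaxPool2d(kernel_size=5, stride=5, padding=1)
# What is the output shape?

Input shape: (2, 10, 28, 22)
Output shape: (2, 10, 6, 4)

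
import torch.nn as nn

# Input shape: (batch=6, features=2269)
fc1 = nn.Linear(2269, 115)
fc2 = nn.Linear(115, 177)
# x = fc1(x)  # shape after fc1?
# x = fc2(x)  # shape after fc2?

Input shape: (6, 2269)
  -> after fc1: (6, 115)
Output shape: (6, 177)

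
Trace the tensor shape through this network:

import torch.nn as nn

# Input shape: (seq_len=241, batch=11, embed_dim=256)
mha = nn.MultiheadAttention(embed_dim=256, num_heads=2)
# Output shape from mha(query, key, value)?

Input shape: (241, 11, 256)
Output shape: (241, 11, 256)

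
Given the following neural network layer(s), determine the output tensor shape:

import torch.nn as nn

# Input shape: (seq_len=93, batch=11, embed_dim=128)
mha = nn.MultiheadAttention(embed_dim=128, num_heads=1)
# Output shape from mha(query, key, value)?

Input shape: (93, 11, 128)
Output shape: (93, 11, 128)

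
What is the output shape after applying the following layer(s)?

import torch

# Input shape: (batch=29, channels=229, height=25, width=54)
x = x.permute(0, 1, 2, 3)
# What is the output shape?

Input shape: (29, 229, 25, 54)
Output shape: (29, 229, 25, 54)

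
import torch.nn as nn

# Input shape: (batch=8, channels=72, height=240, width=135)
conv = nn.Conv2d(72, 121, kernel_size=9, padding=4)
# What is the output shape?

Input shape: (8, 72, 240, 135)
Output shape: (8, 121, 240, 135)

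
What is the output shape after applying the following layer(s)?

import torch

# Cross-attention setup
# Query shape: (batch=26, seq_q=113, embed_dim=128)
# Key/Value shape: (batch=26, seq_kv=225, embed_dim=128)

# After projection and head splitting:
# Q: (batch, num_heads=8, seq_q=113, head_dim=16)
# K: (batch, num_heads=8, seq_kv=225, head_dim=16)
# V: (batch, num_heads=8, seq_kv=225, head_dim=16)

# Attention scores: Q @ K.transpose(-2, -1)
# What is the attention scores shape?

Input shape: (26, 113, 128)
Output shape: (26, 8, 113, 225)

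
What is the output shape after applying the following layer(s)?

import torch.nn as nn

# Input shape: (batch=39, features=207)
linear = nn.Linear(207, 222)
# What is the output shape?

Input shape: (39, 207)
Output shape: (39, 222)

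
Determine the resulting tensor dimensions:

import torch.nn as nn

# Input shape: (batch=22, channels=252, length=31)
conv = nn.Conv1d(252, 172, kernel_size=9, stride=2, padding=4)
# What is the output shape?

Input shape: (22, 252, 31)
Output shape: (22, 172, 16)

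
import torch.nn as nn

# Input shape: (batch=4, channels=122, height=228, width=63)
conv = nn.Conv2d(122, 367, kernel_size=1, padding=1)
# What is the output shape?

Input shape: (4, 122, 228, 63)
Output shape: (4, 367, 230, 65)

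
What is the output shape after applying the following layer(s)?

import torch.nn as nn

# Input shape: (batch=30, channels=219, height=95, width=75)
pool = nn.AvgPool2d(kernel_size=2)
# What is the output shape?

Input shape: (30, 219, 95, 75)
Output shape: (30, 219, 47, 37)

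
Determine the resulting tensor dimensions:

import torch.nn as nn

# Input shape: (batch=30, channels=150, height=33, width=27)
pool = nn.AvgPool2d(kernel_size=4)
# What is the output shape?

Input shape: (30, 150, 33, 27)
Output shape: (30, 150, 8, 6)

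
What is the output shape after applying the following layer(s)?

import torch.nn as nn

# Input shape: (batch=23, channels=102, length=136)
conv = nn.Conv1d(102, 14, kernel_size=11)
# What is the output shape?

Input shape: (23, 102, 136)
Output shape: (23, 14, 126)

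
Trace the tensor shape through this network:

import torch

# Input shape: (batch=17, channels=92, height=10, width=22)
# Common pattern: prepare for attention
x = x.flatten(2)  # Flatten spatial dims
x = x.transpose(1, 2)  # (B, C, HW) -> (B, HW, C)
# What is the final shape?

Input shape: (17, 92, 10, 22)
  -> after flatten(2): (17, 92, 220)
Output shape: (17, 220, 92)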